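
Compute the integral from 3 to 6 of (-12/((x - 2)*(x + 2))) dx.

-3*log(5) + 3*log(2)

Factor the denominator: x**2 - 4 = (x + 2)(x - 2).
Partial fractions: -12/((x - 2)*(x + 2)) = 3/(x + 2) - 3/(x - 2).
An antiderivative is F(x) = -3*log(x - 2) + 3*log(x + 2).
Then F(6) - F(3) = (log(8)) - (3*log(5)) = -3*log(5) + 3*log(2).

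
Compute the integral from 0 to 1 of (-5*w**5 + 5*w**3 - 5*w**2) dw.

-5/4

By the power rule, an antiderivative is F(w) = -5*w**6/6 + 5*w**4/4 - 5*w**3/3.
Then F(1) - F(0) = (-5/4) - (0) = -5/4.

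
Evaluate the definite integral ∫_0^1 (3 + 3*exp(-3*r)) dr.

An antiderivative is F(r) = 3*r - exp(-3*r).
Then F(1) - F(0) = (3 - exp(-3)) - (-1) = 4 - exp(-3).

4 - exp(-3)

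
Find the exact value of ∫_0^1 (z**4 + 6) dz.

31/5

By the power rule, an antiderivative is F(z) = z**5/5 + 6*z.
Then F(1) - F(0) = (31/5) - (0) = 31/5.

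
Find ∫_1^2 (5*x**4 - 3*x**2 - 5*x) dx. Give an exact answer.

By the power rule, an antiderivative is F(x) = x**5 - x**3 - 5*x**2/2.
Then F(2) - F(1) = (14) - (-5/2) = 33/2.

33/2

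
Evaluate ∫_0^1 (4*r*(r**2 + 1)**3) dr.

15/2

Let u = r**2 + 1, so du = 2*r dr. When r = 0, u = 1; when r = 1, u = 2.
The integral becomes 2·∫ u**3 du from 1 to 2, with antiderivative u**4/2.
Back in r: F(r) = (r**2 + 1)**4/2.
Then F(1) - F(0) = (8) - (1/2) = 15/2.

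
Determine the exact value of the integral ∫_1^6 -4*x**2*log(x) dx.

Integrate by parts once (u = ln x, dv = -4*x**2 dx).
An antiderivative is F(x) = -4*x**3*(3*log(x) - 1)/9.
Then F(6) - F(1) = (-288*log(3) - 288*log(2) + 96) - (4/9) = -288*log(3) - 288*log(2) + 860/9.

-288*log(3) - 288*log(2) + 860/9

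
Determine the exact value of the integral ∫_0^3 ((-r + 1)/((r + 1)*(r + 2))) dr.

Factor the denominator: r**2 + 3*r + 2 = (r + 2)(r + 1).
Partial fractions: (-r + 1)/((r + 1)*(r + 2)) = -3/(r + 2) + 2/(r + 1).
An antiderivative is F(r) = 2*log(r + 1) - 3*log(r + 2).
Then F(3) - F(0) = (-3*log(5) + 4*log(2)) - (-log(8)) = -3*log(5) + 7*log(2).

-3*log(5) + 7*log(2)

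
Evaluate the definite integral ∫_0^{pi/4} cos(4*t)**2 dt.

Use the identity cos^2(4*t) = (1 + cos(8*t))/2.
An antiderivative is F(t) = t/2 + sin(8*t)/16.
Then F(pi/4) - F(0) = (pi/8) - (0) = pi/8.

pi/8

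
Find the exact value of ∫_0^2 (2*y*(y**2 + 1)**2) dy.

Let u = y**2 + 1, so du = 2*y dy. When y = 0, u = 1; when y = 2, u = 5.
The integral becomes ∫ u**2 du from 1 to 5, with antiderivative u**3/3.
Back in y: F(y) = (y**2 + 1)**3/3.
Then F(2) - F(0) = (125/3) - (1/3) = 124/3.

124/3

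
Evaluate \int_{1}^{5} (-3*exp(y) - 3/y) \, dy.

-3*exp(5) - 3*log(5) + 3*exp(1)

An antiderivative is F(y) = -3*exp(y) - 3*log(y).
Then F(5) - F(1) = (-3*exp(5) - 3*log(5)) - (-3*exp(1)) = -3*exp(5) - 3*log(5) + 3*exp(1).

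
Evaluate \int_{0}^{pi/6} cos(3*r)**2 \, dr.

Use the identity cos^2(3*r) = (1 + cos(6*r))/2.
An antiderivative is F(r) = r/2 + sin(6*r)/12.
Then F(pi/6) - F(0) = (pi/12) - (0) = pi/12.

pi/12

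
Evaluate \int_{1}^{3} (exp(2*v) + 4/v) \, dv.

-exp(2)/2 + log(81) + exp(6)/2

An antiderivative is F(v) = exp(2*v)/2 + 4*log(v).
Then F(3) - F(1) = (log(81) + exp(6)/2) - (exp(2)/2) = -exp(2)/2 + log(81) + exp(6)/2.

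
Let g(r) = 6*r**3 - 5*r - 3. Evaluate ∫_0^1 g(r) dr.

By the power rule, an antiderivative is F(r) = 3*r**4/2 - 5*r**2/2 - 3*r.
Then F(1) - F(0) = (-4) - (0) = -4.

-4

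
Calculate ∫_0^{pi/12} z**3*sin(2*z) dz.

Integrate by parts 3 times (u = z^3, dv = sin(2*z) dz).
An antiderivative is F(z) = -z**3*cos(2*z)/2 + 3*z**2*sin(2*z)/4 + 3*z*cos(2*z)/4 - 3*sin(2*z)/8.
Then F(pi/12) - F(0) = (-3/16 - sqrt(3)*pi**3/6912 + pi**2/384 + sqrt(3)*pi/32) - (0) = -3/16 - sqrt(3)*pi**3/6912 + pi**2/384 + sqrt(3)*pi/32.

-3/16 - sqrt(3)*pi**3/6912 + pi**2/384 + sqrt(3)*pi/32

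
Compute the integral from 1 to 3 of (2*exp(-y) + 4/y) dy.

An antiderivative is F(y) = 4*log(y) - 2*exp(-y).
Then F(3) - F(1) = (-2*exp(-3) + 4*log(3)) - (-2*exp(-1)) = -2*exp(-3) + 2*exp(-1) + 4*log(3).

-2*exp(-3) + 2*exp(-1) + 4*log(3)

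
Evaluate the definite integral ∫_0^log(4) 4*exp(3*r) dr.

Let u = exp(r), so du = exp(r) dr. When r = 0, u = 1; when r = log(4), u = 4.
The integral becomes 4·∫ u**2 du from 1 to 4, with antiderivative 4*u**3/3.
Back in r: F(r) = 4*exp(3*r)/3.
Then F(log(4)) - F(0) = (256/3) - (4/3) = 84.

84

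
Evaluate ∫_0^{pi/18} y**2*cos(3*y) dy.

Integrate by parts twice (u = y^2, dv = cos(3*y) dy).
An antiderivative is F(y) = y**2*sin(3*y)/3 + 2*y*cos(3*y)/9 - 2*sin(3*y)/27.
Then F(pi/18) - F(0) = (-1/27 + pi**2/1944 + sqrt(3)*pi/162) - (0) = -1/27 + pi**2/1944 + sqrt(3)*pi/162.

-1/27 + pi**2/1944 + sqrt(3)*pi/162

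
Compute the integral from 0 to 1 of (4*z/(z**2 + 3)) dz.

Let u = z**2 + 3, so du = 2*z dz. When z = 0, u = 3; when z = 1, u = 4.
The integral becomes 2·∫ 1/u du from 3 to 4, with antiderivative 2*log(u).
Back in z: F(z) = 2*log(z**2 + 3).
Then F(1) - F(0) = (log(16)) - (log(9)) = log(16/9).

log(16/9)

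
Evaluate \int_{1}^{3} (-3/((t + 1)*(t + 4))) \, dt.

Factor the denominator: t**2 + 5*t + 4 = (t + 4)(t + 1).
Partial fractions: -3/((t + 1)*(t + 4)) = 1/(t + 4) - 1/(t + 1).
An antiderivative is F(t) = -log(t + 1) + log(t + 4).
Then F(3) - F(1) = (log(7/4)) - (log(5/2)) = log(7/10).

log(7/10)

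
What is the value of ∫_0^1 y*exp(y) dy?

1

Integrate by parts once (u = y, dv = exp(y) dy).
An antiderivative is F(y) = (y - 1)*exp(y).
Then F(1) - F(0) = (0) - (-1) = 1.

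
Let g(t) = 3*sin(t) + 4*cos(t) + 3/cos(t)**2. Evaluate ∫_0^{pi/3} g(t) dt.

An antiderivative is F(t) = 4*sin(t) - 3*cos(t) + 3*tan(t).
Then F(pi/3) - F(0) = (-3/2 + 5*sqrt(3)) - (-3) = 3/2 + 5*sqrt(3).

3/2 + 5*sqrt(3)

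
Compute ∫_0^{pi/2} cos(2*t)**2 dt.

Use the identity cos^2(2*t) = (1 + cos(4*t))/2.
An antiderivative is F(t) = t/2 + sin(4*t)/8.
Then F(pi/2) - F(0) = (pi/4) - (0) = pi/4.

pi/4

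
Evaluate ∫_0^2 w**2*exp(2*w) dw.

Integrate by parts twice (u = w^2, dv = exp(2*w) dw).
An antiderivative is F(w) = (2*w**2 - 2*w + 1)*exp(2*w)/4.
Then F(2) - F(0) = (5*exp(4)/4) - (1/4) = -1/4 + 5*exp(4)/4.

-1/4 + 5*exp(4)/4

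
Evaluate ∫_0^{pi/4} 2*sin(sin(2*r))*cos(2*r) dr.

1 - cos(1)

Let u = sin(2*r), so du = 2*cos(2*r) dr. When r = 0, u = 0; when r = pi/4, u = 1.
The integral becomes ∫ sin(u) du from 0 to 1, with antiderivative -cos(u).
Back in r: F(r) = -cos(sin(2*r)).
Then F(pi/4) - F(0) = (-cos(1)) - (-1) = 1 - cos(1).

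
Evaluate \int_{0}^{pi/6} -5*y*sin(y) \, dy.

Integrate by parts once (u = y, dv = -5*sin(y) dy).
An antiderivative is F(y) = 5*y*cos(y) - 5*sin(y).
Then F(pi/6) - F(0) = (-5/2 + 5*sqrt(3)*pi/12) - (0) = -5/2 + 5*sqrt(3)*pi/12.

-5/2 + 5*sqrt(3)*pi/12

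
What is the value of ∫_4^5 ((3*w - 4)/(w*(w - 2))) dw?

log(75/32)

Factor the denominator: w**2 - 2*w = w(w - 2).
Partial fractions: (3*w - 4)/(w*(w - 2)) = 2/w + 1/(w - 2).
An antiderivative is F(w) = 2*log(w) + log(w - 2).
Then F(5) - F(4) = (log(75)) - (log(32)) = log(75/32).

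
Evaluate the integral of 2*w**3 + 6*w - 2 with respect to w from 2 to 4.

152

By the power rule, an antiderivative is F(w) = w**4/2 + 3*w**2 - 2*w.
Then F(4) - F(2) = (168) - (16) = 152.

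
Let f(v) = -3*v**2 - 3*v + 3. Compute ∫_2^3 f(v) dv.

-47/2

By the power rule, an antiderivative is F(v) = -v**3 - 3*v**2/2 + 3*v.
Then F(3) - F(2) = (-63/2) - (-8) = -47/2.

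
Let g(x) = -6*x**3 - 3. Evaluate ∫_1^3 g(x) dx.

By the power rule, an antiderivative is F(x) = -3*x**4/2 - 3*x.
Then F(3) - F(1) = (-261/2) - (-9/2) = -126.

-126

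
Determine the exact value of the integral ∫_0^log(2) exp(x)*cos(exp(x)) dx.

Let u = exp(x), so du = exp(x) dx. When x = 0, u = 1; when x = log(2), u = 2.
The integral becomes ∫ cos(u) du from 1 to 2, with antiderivative sin(u).
Back in x: F(x) = sin(exp(x)).
Then F(log(2)) - F(0) = (sin(2)) - (sin(1)) = -sin(1) + sin(2).

-sin(1) + sin(2)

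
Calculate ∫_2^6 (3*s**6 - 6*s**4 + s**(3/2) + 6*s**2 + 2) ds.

By the power rule, an antiderivative is F(s) = 3*s**7/7 + 2*s**(5/2)/5 - 6*s**5/5 + 2*s**3 + 2*s.
Then F(6) - F(2) = (72*sqrt(6)/5 + 3887988/35) - (8*sqrt(2)/5 + 1276/35) = -8*sqrt(2)/5 + 72*sqrt(6)/5 + 3886712/35.

-8*sqrt(2)/5 + 72*sqrt(6)/5 + 3886712/35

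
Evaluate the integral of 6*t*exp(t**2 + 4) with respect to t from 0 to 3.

Let u = t**2 + 4, so du = 2*t dt. When t = 0, u = 4; when t = 3, u = 13.
The integral becomes 3·∫ exp(u) du from 4 to 13, with antiderivative 3*exp(u).
Back in t: F(t) = 3*exp(t**2 + 4).
Then F(3) - F(0) = (3*exp(13)) - (3*exp(4)) = -3*(1 - exp(9))*exp(4).

-3*(1 - exp(9))*exp(4)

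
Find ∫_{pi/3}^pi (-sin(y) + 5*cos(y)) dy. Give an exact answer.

-5*sqrt(3)/2 - 3/2

An antiderivative is F(y) = 5*sin(y) + cos(y).
Then F(pi) - F(pi/3) = (-1) - (1/2 + 5*sqrt(3)/2) = -5*sqrt(3)/2 - 3/2.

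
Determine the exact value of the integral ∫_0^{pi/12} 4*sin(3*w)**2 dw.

Use the identity sin^2(3*w) = (1 - cos(6*w))/2.
An antiderivative is F(w) = 2*w - sin(6*w)/3.
Then F(pi/12) - F(0) = (-1/3 + pi/6) - (0) = -1/3 + pi/6.

-1/3 + pi/6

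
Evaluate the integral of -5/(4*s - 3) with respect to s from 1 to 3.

-5*log(3)/2

An antiderivative is F(s) = -5*log(4*s - 3)/4.
Then F(3) - F(1) = (-5*log(3)/2) - (0) = -5*log(3)/2.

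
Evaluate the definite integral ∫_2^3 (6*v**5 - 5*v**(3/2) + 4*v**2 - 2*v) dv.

By the power rule, an antiderivative is F(v) = v**6 - 2*v**(5/2) + 4*v**3/3 - v**2.
Then F(3) - F(2) = (756 - 18*sqrt(3)) - (212/3 - 8*sqrt(2)) = -18*sqrt(3) + 8*sqrt(2) + 2056/3.

-18*sqrt(3) + 8*sqrt(2) + 2056/3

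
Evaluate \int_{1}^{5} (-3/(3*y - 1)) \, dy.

An antiderivative is F(y) = -log(3*y - 1).
Then F(5) - F(1) = (-log(14)) - (-log(2)) = -log(7).

-log(7)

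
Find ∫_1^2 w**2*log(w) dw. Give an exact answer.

Integrate by parts once (u = ln w, dv = w**2 dw).
An antiderivative is F(w) = w**3*(3*log(w) - 1)/9.
Then F(2) - F(1) = (-8/9 + 8*log(2)/3) - (-1/9) = -7/9 + 8*log(2)/3.

-7/9 + 8*log(2)/3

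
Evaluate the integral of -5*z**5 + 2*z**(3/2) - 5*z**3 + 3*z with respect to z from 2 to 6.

-121136/3 - 16*sqrt(2)/5 + 144*sqrt(6)/5

By the power rule, an antiderivative is F(z) = -5*z**6/6 + 4*z**(5/2)/5 - 5*z**4/4 + 3*z**2/2.
Then F(6) - F(2) = (-40446 + 144*sqrt(6)/5) - (-202/3 + 16*sqrt(2)/5) = -121136/3 - 16*sqrt(2)/5 + 144*sqrt(6)/5.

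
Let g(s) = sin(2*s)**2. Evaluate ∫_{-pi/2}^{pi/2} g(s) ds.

pi/2

Use the identity sin^2(2*s) = (1 - cos(4*s))/2.
An antiderivative is F(s) = s/2 - sin(4*s)/8.
Then F(pi/2) - F(-pi/2) = (pi/4) - (-pi/4) = pi/2.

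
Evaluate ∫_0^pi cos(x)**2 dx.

pi/2

Use the identity cos^2(x) = (1 + cos(2*x))/2.
An antiderivative is F(x) = x/2 + sin(2*x)/4.
Then F(pi) - F(0) = (pi/2) - (0) = pi/2.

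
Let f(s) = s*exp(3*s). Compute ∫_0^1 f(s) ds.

Integrate by parts once (u = s, dv = exp(3*s) ds).
An antiderivative is F(s) = (3*s - 1)*exp(3*s)/9.
Then F(1) - F(0) = (2*exp(3)/9) - (-1/9) = 1/9 + 2*exp(3)/9.

1/9 + 2*exp(3)/9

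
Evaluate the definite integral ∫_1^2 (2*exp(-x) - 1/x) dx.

An antiderivative is F(x) = -log(x) - 2*exp(-x).
Then F(2) - F(1) = (-log(2) - 2*exp(-2)) - (-2*exp(-1)) = -log(2) - 2*exp(-2) + 2*exp(-1).

-log(2) - 2*exp(-2) + 2*exp(-1)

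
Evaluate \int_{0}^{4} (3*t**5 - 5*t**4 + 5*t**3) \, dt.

1344

By the power rule, an antiderivative is F(t) = t**6/2 - t**5 + 5*t**4/4.
Then F(4) - F(0) = (1344) - (0) = 1344.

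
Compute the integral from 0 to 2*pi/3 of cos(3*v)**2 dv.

pi/3

Use the identity cos^2(3*v) = (1 + cos(6*v))/2.
An antiderivative is F(v) = v/2 + sin(6*v)/12.
Then F(2*pi/3) - F(0) = (pi/3) - (0) = pi/3.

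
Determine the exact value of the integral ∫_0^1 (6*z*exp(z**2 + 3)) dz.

Let u = z**2 + 3, so du = 2*z dz. When z = 0, u = 3; when z = 1, u = 4.
The integral becomes 3·∫ exp(u) du from 3 to 4, with antiderivative 3*exp(u).
Back in z: F(z) = 3*exp(z**2 + 3).
Then F(1) - F(0) = (3*exp(4)) - (3*exp(3)) = -3*(1 - exp(1))*exp(3).

-3*(1 - exp(1))*exp(3)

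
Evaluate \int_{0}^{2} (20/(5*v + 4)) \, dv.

Let u = 5*v + 4, so du = 5 dv. When v = 0, u = 4; when v = 2, u = 14.
The integral becomes 4·∫ 1/u du from 4 to 14, with antiderivative 4*log(u).
Back in v: F(v) = 4*log(5*v + 4).
Then F(2) - F(0) = (4*log(2) + 4*log(7)) - (8*log(2)) = -4*log(2) + 4*log(7).

-4*log(2) + 4*log(7)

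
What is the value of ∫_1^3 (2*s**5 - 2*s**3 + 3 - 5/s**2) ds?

616/3

By the power rule, an antiderivative is F(s) = s**6/3 - s**4/2 + 3*s + 5/s.
Then F(3) - F(1) = (1279/6) - (47/6) = 616/3.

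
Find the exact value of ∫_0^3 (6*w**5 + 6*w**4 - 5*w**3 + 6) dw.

18747/20

By the power rule, an antiderivative is F(w) = w**6 + 6*w**5/5 - 5*w**4/4 + 6*w.
Then F(3) - F(0) = (18747/20) - (0) = 18747/20.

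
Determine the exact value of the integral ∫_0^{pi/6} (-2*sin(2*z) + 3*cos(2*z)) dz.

-1/2 + 3*sqrt(3)/4

An antiderivative is F(z) = 3*sin(2*z)/2 + cos(2*z).
Then F(pi/6) - F(0) = (1/2 + 3*sqrt(3)/4) - (1) = -1/2 + 3*sqrt(3)/4.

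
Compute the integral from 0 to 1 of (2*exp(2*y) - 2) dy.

An antiderivative is F(y) = exp(2*y) - 2*y.
Then F(1) - F(0) = (-2 + exp(2)) - (1) = -3 + exp(2).

-3 + exp(2)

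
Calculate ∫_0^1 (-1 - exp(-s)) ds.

-2 + exp(-1)

An antiderivative is F(s) = -s + exp(-s).
Then F(1) - F(0) = (-1 + exp(-1)) - (1) = -2 + exp(-1).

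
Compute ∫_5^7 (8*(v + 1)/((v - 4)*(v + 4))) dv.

Factor the denominator: v**2 - 16 = (v + 4)(v - 4).
Partial fractions: 8*(v + 1)/((v - 4)*(v + 4)) = 3/(v + 4) + 5/(v - 4).
An antiderivative is F(v) = 5*log(v - 4) + 3*log(v + 4).
Then F(7) - F(5) = (5*log(3) + 3*log(11)) - (6*log(3)) = -log(3) + 3*log(11).

-log(3) + 3*log(11)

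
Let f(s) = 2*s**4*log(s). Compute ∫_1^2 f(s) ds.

Integrate by parts once (u = ln s, dv = 2*s**4 ds).
An antiderivative is F(s) = 2*s**5*(5*log(s) - 1)/25.
Then F(2) - F(1) = (-64/25 + 64*log(2)/5) - (-2/25) = -62/25 + 64*log(2)/5.

-62/25 + 64*log(2)/5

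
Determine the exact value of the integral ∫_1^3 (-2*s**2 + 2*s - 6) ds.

By the power rule, an antiderivative is F(s) = -2*s**3/3 + s**2 - 6*s.
Then F(3) - F(1) = (-27) - (-17/3) = -64/3.

-64/3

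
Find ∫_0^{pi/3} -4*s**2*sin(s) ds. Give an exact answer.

-4*sqrt(3)*pi/3 + 2*pi**2/9 + 4

Integrate by parts twice (u = s^2, dv = -4*sin(s) ds).
An antiderivative is F(s) = 4*s**2*cos(s) - 8*s*sin(s) - 8*cos(s).
Then F(pi/3) - F(0) = (-4*sqrt(3)*pi/3 - 4 + 2*pi**2/9) - (-8) = -4*sqrt(3)*pi/3 + 2*pi**2/9 + 4.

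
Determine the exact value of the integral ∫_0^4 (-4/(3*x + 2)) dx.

An antiderivative is F(x) = -4*log(3*x + 2)/3.
Then F(4) - F(0) = (-4*log(14)/3) - (-4*log(2)/3) = -4*log(7)/3.

-4*log(7)/3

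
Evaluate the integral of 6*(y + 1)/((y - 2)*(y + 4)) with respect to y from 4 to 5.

-12*log(2) + 9*log(3)

Factor the denominator: y**2 + 2*y - 8 = (y + 4)(y - 2).
Partial fractions: 6*(y + 1)/((y - 2)*(y + 4)) = 3/(y + 4) + 3/(y - 2).
An antiderivative is F(y) = 3*log(y - 2) + 3*log(y + 4).
Then F(5) - F(4) = (9*log(3)) - (12*log(2)) = -12*log(2) + 9*log(3).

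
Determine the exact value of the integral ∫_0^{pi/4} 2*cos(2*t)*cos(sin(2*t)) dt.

Let u = sin(2*t), so du = 2*cos(2*t) dt. When t = 0, u = 0; when t = pi/4, u = 1.
The integral becomes ∫ cos(u) du from 0 to 1, with antiderivative sin(u).
Back in t: F(t) = sin(sin(2*t)).
Then F(pi/4) - F(0) = (sin(1)) - (0) = sin(1).

sin(1)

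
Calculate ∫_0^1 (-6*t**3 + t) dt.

-1

By the power rule, an antiderivative is F(t) = -3*t**4/2 + t**2/2.
Then F(1) - F(0) = (-1) - (0) = -1.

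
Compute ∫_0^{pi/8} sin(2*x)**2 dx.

Use the identity sin^2(2*x) = (1 - cos(4*x))/2.
An antiderivative is F(x) = x/2 - sin(4*x)/8.
Then F(pi/8) - F(0) = (-1/8 + pi/16) - (0) = -1/8 + pi/16.

-1/8 + pi/16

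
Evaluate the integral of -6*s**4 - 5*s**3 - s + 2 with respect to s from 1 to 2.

By the power rule, an antiderivative is F(s) = -6*s**5/5 - 5*s**4/4 - s**2/2 + 2*s.
Then F(2) - F(1) = (-282/5) - (-19/20) = -1109/20.

-1109/20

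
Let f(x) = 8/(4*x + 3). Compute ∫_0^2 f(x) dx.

Let u = 4*x + 3, so du = 4 dx. When x = 0, u = 3; when x = 2, u = 11.
The integral becomes 2·∫ 1/u du from 3 to 11, with antiderivative 2*log(u).
Back in x: F(x) = 2*log(4*x + 3).
Then F(2) - F(0) = (2*log(11)) - (log(9)) = -2*log(3) + 2*log(11).

-2*log(3) + 2*log(11)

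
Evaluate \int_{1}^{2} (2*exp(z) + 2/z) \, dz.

An antiderivative is F(z) = 2*exp(z) + 2*log(z).
Then F(2) - F(1) = (2*log(2) + 2*exp(2)) - (2*exp(1)) = -2*exp(1) + 2*log(2) + 2*exp(2).

-2*exp(1) + 2*log(2) + 2*exp(2)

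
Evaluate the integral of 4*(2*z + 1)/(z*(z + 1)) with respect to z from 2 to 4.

Factor the denominator: z**2 + z = (z + 1)z.
Partial fractions: 4*(2*z + 1)/(z*(z + 1)) = 4/(z + 1) + 4/z.
An antiderivative is F(z) = 4*log(z) + 4*log(z + 1).
Then F(4) - F(2) = (8*log(2) + 4*log(5)) - (4*log(2) + 4*log(3)) = -4*log(3) + 4*log(2) + 4*log(5).

-4*log(3) + 4*log(2) + 4*log(5)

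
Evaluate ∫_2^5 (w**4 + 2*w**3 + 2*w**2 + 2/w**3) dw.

100131/100

By the power rule, an antiderivative is F(w) = w**5/5 + w**4/2 + 2*w**3/3 - 1/w**2.
Then F(5) - F(2) = (153119/150) - (1169/60) = 100131/100.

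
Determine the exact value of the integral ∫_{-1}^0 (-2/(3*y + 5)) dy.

An antiderivative is F(y) = -2*log(3*y + 5)/3.
Then F(0) - F(-1) = (-2*log(5)/3) - (-2*log(2)/3) = -2*log(5)/3 + 2*log(2)/3.

-2*log(5)/3 + 2*log(2)/3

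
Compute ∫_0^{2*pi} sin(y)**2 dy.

pi

Use the identity sin^2(y) = (1 - cos(2*y))/2.
An antiderivative is F(y) = y/2 - sin(2*y)/4.
Then F(2*pi) - F(0) = (pi) - (0) = pi.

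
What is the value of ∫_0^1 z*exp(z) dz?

1

Integrate by parts once (u = z, dv = exp(z) dz).
An antiderivative is F(z) = (z - 1)*exp(z).
Then F(1) - F(0) = (0) - (-1) = 1.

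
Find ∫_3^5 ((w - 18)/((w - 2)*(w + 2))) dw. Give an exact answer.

Factor the denominator: w**2 - 4 = (w + 2)(w - 2).
Partial fractions: (w - 18)/((w - 2)*(w + 2)) = 5/(w + 2) - 4/(w - 2).
An antiderivative is F(w) = -4*log(w - 2) + 5*log(w + 2).
Then F(5) - F(3) = (-4*log(3) + 5*log(7)) - (5*log(5)) = -5*log(5) - 4*log(3) + 5*log(7).

-5*log(5) - 4*log(3) + 5*log(7)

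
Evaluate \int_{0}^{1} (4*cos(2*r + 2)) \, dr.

-2*sin(2) + 2*sin(4)

Let u = 2*r + 2, so du = 2 dr. When r = 0, u = 2; when r = 1, u = 4.
The integral becomes 2·∫ cos(u) du from 2 to 4, with antiderivative 2*sin(u).
Back in r: F(r) = 2*sin(2*r + 2).
Then F(1) - F(0) = (2*sin(4)) - (2*sin(2)) = -2*sin(2) + 2*sin(4).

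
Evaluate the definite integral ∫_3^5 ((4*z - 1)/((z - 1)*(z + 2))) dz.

-3*log(5) + log(2) + 3*log(7)

Factor the denominator: z**2 + z - 2 = (z + 2)(z - 1).
Partial fractions: (4*z - 1)/((z - 1)*(z + 2)) = 3/(z + 2) + 1/(z - 1).
An antiderivative is F(z) = log(z - 1) + 3*log(z + 2).
Then F(5) - F(3) = (2*log(2) + 3*log(7)) - (log(2) + 3*log(5)) = -3*log(5) + log(2) + 3*log(7).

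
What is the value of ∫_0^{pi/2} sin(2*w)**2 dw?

pi/4

Use the identity sin^2(2*w) = (1 - cos(4*w))/2.
An antiderivative is F(w) = w/2 - sin(4*w)/8.
Then F(pi/2) - F(0) = (pi/4) - (0) = pi/4.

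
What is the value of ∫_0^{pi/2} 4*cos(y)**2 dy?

Use the identity cos^2(y) = (1 + cos(2*y))/2.
An antiderivative is F(y) = 2*y + sin(2*y).
Then F(pi/2) - F(0) = (pi) - (0) = pi.

pi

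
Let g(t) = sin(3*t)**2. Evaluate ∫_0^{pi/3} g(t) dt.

pi/6

Use the identity sin^2(3*t) = (1 - cos(6*t))/2.
An antiderivative is F(t) = t/2 - sin(6*t)/12.
Then F(pi/3) - F(0) = (pi/6) - (0) = pi/6.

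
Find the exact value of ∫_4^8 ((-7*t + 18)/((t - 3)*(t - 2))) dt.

Factor the denominator: t**2 - 5*t + 6 = (t - 2)(t - 3).
Partial fractions: (-7*t + 18)/((t - 3)*(t - 2)) = -4/(t - 2) - 3/(t - 3).
An antiderivative is F(t) = -3*log(t - 3) - 4*log(t - 2).
Then F(8) - F(4) = (-3*log(5) - 4*log(3) - 4*log(2)) - (-log(16)) = -3*log(5) - 4*log(3).

-3*log(5) - 4*log(3)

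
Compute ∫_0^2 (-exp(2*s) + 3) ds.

13/2 - exp(4)/2

An antiderivative is F(s) = -exp(2*s)/2 + 3*s.
Then F(2) - F(0) = (6 - exp(4)/2) - (-1/2) = 13/2 - exp(4)/2.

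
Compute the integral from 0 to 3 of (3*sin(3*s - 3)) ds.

Let u = 3*s - 3, so du = 3 ds. When s = 0, u = -3; when s = 3, u = 6.
The integral becomes ∫ sin(u) du from -3 to 6, with antiderivative -cos(u).
Back in s: F(s) = -cos(3*s - 3).
Then F(3) - F(0) = (-cos(6)) - (-cos(3)) = cos(3) - cos(6).

cos(3) - cos(6)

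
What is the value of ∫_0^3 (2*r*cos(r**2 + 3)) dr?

sin(12) - sin(3)

Let u = r**2 + 3, so du = 2*r dr. When r = 0, u = 3; when r = 3, u = 12.
The integral becomes ∫ cos(u) du from 3 to 12, with antiderivative sin(u).
Back in r: F(r) = sin(r**2 + 3).
Then F(3) - F(0) = (sin(12)) - (sin(3)) = sin(12) - sin(3).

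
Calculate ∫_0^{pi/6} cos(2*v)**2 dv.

Use the identity cos^2(2*v) = (1 + cos(4*v))/2.
An antiderivative is F(v) = v/2 + sin(4*v)/8.
Then F(pi/6) - F(0) = (sqrt(3)/16 + pi/12) - (0) = sqrt(3)/16 + pi/12.

sqrt(3)/16 + pi/12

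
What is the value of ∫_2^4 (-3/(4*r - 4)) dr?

An antiderivative is F(r) = -3*log(4*r - 4)/4.
Then F(4) - F(2) = (-3*log(12)/4) - (-3*log(2)/2) = -3*log(3)/4.

-3*log(3)/4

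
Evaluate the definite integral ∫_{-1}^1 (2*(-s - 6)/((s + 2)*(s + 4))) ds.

-6*log(3) + 2*log(5)

Factor the denominator: s**2 + 6*s + 8 = (s + 4)(s + 2).
Partial fractions: 2*(-s - 6)/((s + 2)*(s + 4)) = 2/(s + 4) - 4/(s + 2).
An antiderivative is F(s) = -4*log(s + 2) + 2*log(s + 4).
Then F(1) - F(-1) = (log(25/81)) - (log(9)) = -6*log(3) + 2*log(5).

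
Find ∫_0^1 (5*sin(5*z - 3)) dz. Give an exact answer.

Let u = 5*z - 3, so du = 5 dz. When z = 0, u = -3; when z = 1, u = 2.
The integral becomes ∫ sin(u) du from -3 to 2, with antiderivative -cos(u).
Back in z: F(z) = -cos(5*z - 3).
Then F(1) - F(0) = (-cos(2)) - (-cos(3)) = cos(3) - cos(2).

cos(3) - cos(2)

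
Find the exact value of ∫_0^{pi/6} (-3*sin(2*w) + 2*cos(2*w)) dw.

An antiderivative is F(w) = sin(2*w) + 3*cos(2*w)/2.
Then F(pi/6) - F(0) = (3/4 + sqrt(3)/2) - (3/2) = -3/4 + sqrt(3)/2.

-3/4 + sqrt(3)/2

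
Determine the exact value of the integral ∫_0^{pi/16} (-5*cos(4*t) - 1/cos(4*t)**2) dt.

-5*sqrt(2)/8 - 1/4

An antiderivative is F(t) = -5*sin(4*t)/4 - tan(4*t)/4.
Then F(pi/16) - F(0) = (-5*sqrt(2)/8 - 1/4) - (0) = -5*sqrt(2)/8 - 1/4.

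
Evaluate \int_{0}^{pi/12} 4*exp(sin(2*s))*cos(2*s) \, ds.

-2 + 2*exp(1/2)

Let u = sin(2*s), so du = 2*cos(2*s) ds. When s = 0, u = 0; when s = pi/12, u = 1/2.
The integral becomes 2·∫ exp(u) du from 0 to 1/2, with antiderivative 2*exp(u).
Back in s: F(s) = 2*exp(sin(2*s)).
Then F(pi/12) - F(0) = (2*exp(1/2)) - (2) = -2 + 2*exp(1/2).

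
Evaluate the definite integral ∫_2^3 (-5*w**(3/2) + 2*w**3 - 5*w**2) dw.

-18*sqrt(3) + 5/6 + 8*sqrt(2)

By the power rule, an antiderivative is F(w) = -2*w**(5/2) + w**4/2 - 5*w**3/3.
Then F(3) - F(2) = (-18*sqrt(3) - 9/2) - (-8*sqrt(2) - 16/3) = -18*sqrt(3) + 5/6 + 8*sqrt(2).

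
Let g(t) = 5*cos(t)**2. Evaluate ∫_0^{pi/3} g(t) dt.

Use the identity cos^2(t) = (1 + cos(2*t))/2.
An antiderivative is F(t) = 5*t/2 + 5*sin(2*t)/4.
Then F(pi/3) - F(0) = (5*sqrt(3)/8 + 5*pi/6) - (0) = 5*sqrt(3)/8 + 5*pi/6.

5*sqrt(3)/8 + 5*pi/6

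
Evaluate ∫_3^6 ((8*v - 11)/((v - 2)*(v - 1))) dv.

Factor the denominator: v**2 - 3*v + 2 = (v - 1)(v - 2).
Partial fractions: (8*v - 11)/((v - 2)*(v - 1)) = 3/(v - 1) + 5/(v - 2).
An antiderivative is F(v) = 5*log(v - 2) + 3*log(v - 1).
Then F(6) - F(3) = (3*log(5) + 10*log(2)) - (log(8)) = 3*log(5) + 7*log(2).

3*log(5) + 7*log(2)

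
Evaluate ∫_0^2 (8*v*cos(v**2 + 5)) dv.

Let u = v**2 + 5, so du = 2*v dv. When v = 0, u = 5; when v = 2, u = 9.
The integral becomes 4·∫ cos(u) du from 5 to 9, with antiderivative 4*sin(u).
Back in v: F(v) = 4*sin(v**2 + 5).
Then F(2) - F(0) = (4*sin(9)) - (4*sin(5)) = 4*sin(9) - 4*sin(5).

4*sin(9) - 4*sin(5)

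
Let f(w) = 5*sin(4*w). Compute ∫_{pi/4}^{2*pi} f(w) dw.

An antiderivative is F(w) = -5*cos(4*w)/4.
Then F(2*pi) - F(pi/4) = (-5/4) - (5/4) = -5/2.

-5/2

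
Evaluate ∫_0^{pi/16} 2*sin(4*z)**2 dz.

-1/8 + pi/16

Use the identity sin^2(4*z) = (1 - cos(8*z))/2.
An antiderivative is F(z) = z - sin(8*z)/8.
Then F(pi/16) - F(0) = (-1/8 + pi/16) - (0) = -1/8 + pi/16.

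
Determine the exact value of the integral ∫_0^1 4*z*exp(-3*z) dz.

Integrate by parts once (u = z, dv = 4*exp(-3*z) dz).
An antiderivative is F(z) = (-12*z - 4)*exp(-3*z)/9.
Then F(1) - F(0) = (-16*exp(-3)/9) - (-4/9) = 4/9 - 16*exp(-3)/9.

4/9 - 16*exp(-3)/9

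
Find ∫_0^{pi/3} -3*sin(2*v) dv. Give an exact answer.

An antiderivative is F(v) = 3*cos(2*v)/2.
Then F(pi/3) - F(0) = (-3/4) - (3/2) = -9/4.

-9/4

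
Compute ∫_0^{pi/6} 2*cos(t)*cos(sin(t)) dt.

Let u = sin(t), so du = cos(t) dt. When t = 0, u = 0; when t = pi/6, u = 1/2.
The integral becomes 2·∫ cos(u) du from 0 to 1/2, with antiderivative 2*sin(u).
Back in t: F(t) = 2*sin(sin(t)).
Then F(pi/6) - F(0) = (2*sin(1/2)) - (0) = 2*sin(1/2).

2*sin(1/2)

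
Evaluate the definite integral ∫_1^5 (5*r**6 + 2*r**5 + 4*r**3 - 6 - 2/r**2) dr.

By the power rule, an antiderivative is F(r) = 5*r**7/7 + r**6/3 + r**4 - 6*r + 2/r.
Then F(5) - F(1) = (6468767/105) - (-41/21) = 2156324/35.

2156324/35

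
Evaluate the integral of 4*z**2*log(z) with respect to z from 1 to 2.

Integrate by parts once (u = ln z, dv = 4*z**2 dz).
An antiderivative is F(z) = 4*z**3*(3*log(z) - 1)/9.
Then F(2) - F(1) = (-32/9 + 32*log(2)/3) - (-4/9) = -28/9 + 32*log(2)/3.

-28/9 + 32*log(2)/3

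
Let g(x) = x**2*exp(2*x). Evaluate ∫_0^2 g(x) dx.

-1/4 + 5*exp(4)/4

Integrate by parts twice (u = x^2, dv = exp(2*x) dx).
An antiderivative is F(x) = (2*x**2 - 2*x + 1)*exp(2*x)/4.
Then F(2) - F(0) = (5*exp(4)/4) - (1/4) = -1/4 + 5*exp(4)/4.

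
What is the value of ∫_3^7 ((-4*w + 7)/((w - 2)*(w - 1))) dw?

Factor the denominator: w**2 - 3*w + 2 = (w - 1)(w - 2).
Partial fractions: (-4*w + 7)/((w - 2)*(w - 1)) = -3/(w - 1) - 1/(w - 2).
An antiderivative is F(w) = -log(w - 2) - 3*log(w - 1).
Then F(7) - F(3) = (-3*log(3) - 3*log(2) - log(5)) - (-log(8)) = -3*log(3) - log(5).

-3*log(3) - log(5)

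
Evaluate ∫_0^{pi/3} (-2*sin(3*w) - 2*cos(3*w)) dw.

An antiderivative is F(w) = -2*sin(3*w)/3 + 2*cos(3*w)/3.
Then F(pi/3) - F(0) = (-2/3) - (2/3) = -4/3.

-4/3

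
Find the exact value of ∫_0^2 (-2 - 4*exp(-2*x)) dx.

An antiderivative is F(x) = -2*x + 2*exp(-2*x).
Then F(2) - F(0) = (-4 + 2*exp(-4)) - (2) = -6 + 2*exp(-4).

-6 + 2*exp(-4)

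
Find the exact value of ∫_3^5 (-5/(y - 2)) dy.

An antiderivative is F(y) = -5*log(y - 2).
Then F(5) - F(3) = (-5*log(3)) - (0) = -5*log(3).

-5*log(3)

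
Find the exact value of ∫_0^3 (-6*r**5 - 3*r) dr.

By the power rule, an antiderivative is F(r) = -r**6 - 3*r**2/2.
Then F(3) - F(0) = (-1485/2) - (0) = -1485/2.

-1485/2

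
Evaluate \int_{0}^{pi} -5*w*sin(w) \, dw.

-5*pi

Integrate by parts once (u = w, dv = -5*sin(w) dw).
An antiderivative is F(w) = 5*w*cos(w) - 5*sin(w).
Then F(pi) - F(0) = (-5*pi) - (0) = -5*pi.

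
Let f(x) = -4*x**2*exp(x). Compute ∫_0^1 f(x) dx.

Integrate by parts twice (u = x^2, dv = -4*exp(x) dx).
An antiderivative is F(x) = (-4*x**2 + 8*x - 8)*exp(x).
Then F(1) - F(0) = (-4*E) - (-8) = 8 - 4*E.

8 - 4*E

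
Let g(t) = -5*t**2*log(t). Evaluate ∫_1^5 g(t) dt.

Integrate by parts once (u = ln t, dv = -5*t**2 dt).
An antiderivative is F(t) = -5*t**3*(3*log(t) - 1)/9.
Then F(5) - F(1) = (625/9 - 625*log(5)/3) - (5/9) = 620/9 - 625*log(5)/3.

620/9 - 625*log(5)/3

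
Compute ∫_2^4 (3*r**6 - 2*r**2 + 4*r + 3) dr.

By the power rule, an antiderivative is F(r) = 3*r**7/7 - 2*r**3/3 + 2*r**2 + 3*r.
Then F(4) - F(2) = (147484/21) - (1334/21) = 146150/21.

146150/21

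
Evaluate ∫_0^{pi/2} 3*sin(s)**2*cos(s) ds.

1

Let u = sin(s), so du = cos(s) ds. When s = 0, u = 0; when s = pi/2, u = 1.
The integral becomes 3·∫ u**2 du from 0 to 1, with antiderivative u**3.
Back in s: F(s) = sin(s)**3.
Then F(pi/2) - F(0) = (1) - (0) = 1.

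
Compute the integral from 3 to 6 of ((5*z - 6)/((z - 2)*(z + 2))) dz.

Factor the denominator: z**2 - 4 = (z + 2)(z - 2).
Partial fractions: (5*z - 6)/((z - 2)*(z + 2)) = 4/(z + 2) + 1/(z - 2).
An antiderivative is F(z) = log(z - 2) + 4*log(z + 2).
Then F(6) - F(3) = (14*log(2)) - (4*log(5)) = -4*log(5) + 14*log(2).

-4*log(5) + 14*log(2)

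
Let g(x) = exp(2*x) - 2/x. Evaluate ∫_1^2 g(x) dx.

An antiderivative is F(x) = exp(2*x)/2 - 2*log(x).
Then F(2) - F(1) = (-log(4) + exp(4)/2) - (exp(2)/2) = -exp(2)/2 - log(4) + exp(4)/2.

-exp(2)/2 - log(4) + exp(4)/2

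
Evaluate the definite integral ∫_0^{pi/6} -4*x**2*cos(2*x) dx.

Integrate by parts twice (u = x^2, dv = -4*cos(2*x) dx).
An antiderivative is F(x) = -2*x**2*sin(2*x) - 2*x*cos(2*x) + sin(2*x).
Then F(pi/6) - F(0) = (-pi/6 - sqrt(3)*pi**2/36 + sqrt(3)/2) - (0) = -pi/6 - sqrt(3)*pi**2/36 + sqrt(3)/2.

-pi/6 - sqrt(3)*pi**2/36 + sqrt(3)/2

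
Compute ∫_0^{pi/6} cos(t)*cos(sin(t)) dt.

Let u = sin(t), so du = cos(t) dt. When t = 0, u = 0; when t = pi/6, u = 1/2.
The integral becomes ∫ cos(u) du from 0 to 1/2, with antiderivative sin(u).
Back in t: F(t) = sin(sin(t)).
Then F(pi/6) - F(0) = (sin(1/2)) - (0) = sin(1/2).

sin(1/2)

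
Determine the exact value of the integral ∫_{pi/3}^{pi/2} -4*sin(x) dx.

An antiderivative is F(x) = 4*cos(x).
Then F(pi/2) - F(pi/3) = (0) - (2) = -2.

-2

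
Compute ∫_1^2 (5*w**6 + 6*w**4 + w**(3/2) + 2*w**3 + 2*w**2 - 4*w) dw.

8*sqrt(2)/5 + 28073/210

By the power rule, an antiderivative is F(w) = 5*w**7/7 + 2*w**(5/2)/5 + 6*w**5/5 + w**4/2 + 2*w**3/3 - 2*w**2.
Then F(2) - F(1) = (8*sqrt(2)/5 + 14192/105) - (311/210) = 8*sqrt(2)/5 + 28073/210.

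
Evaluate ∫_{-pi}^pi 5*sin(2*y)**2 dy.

5*pi

Use the identity sin^2(2*y) = (1 - cos(4*y))/2.
An antiderivative is F(y) = 5*y/2 - 5*sin(4*y)/8.
Then F(pi) - F(-pi) = (5*pi/2) - (-5*pi/2) = 5*pi.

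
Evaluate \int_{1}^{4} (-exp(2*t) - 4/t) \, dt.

-exp(8)/2 - 8*log(2) + exp(2)/2

An antiderivative is F(t) = -exp(2*t)/2 - 4*log(t).
Then F(4) - F(1) = (-exp(8)/2 - 8*log(2)) - (-exp(2)/2) = -exp(8)/2 - 8*log(2) + exp(2)/2.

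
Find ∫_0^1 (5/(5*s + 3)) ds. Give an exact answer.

Let u = 5*s + 3, so du = 5 ds. When s = 0, u = 3; when s = 1, u = 8.
The integral becomes ∫ 1/u du from 3 to 8, with antiderivative log(u).
Back in s: F(s) = log(5*s + 3).
Then F(1) - F(0) = (log(8)) - (log(3)) = log(8/3).

log(8/3)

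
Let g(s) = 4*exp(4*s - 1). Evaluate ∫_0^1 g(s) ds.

Let u = 4*s - 1, so du = 4 ds. When s = 0, u = -1; when s = 1, u = 3.
The integral becomes ∫ exp(u) du from -1 to 3, with antiderivative exp(u).
Back in s: F(s) = exp(4*s - 1).
Then F(1) - F(0) = (exp(3)) - (exp(-1)) = -(1 - exp(4))*exp(-1).

-(1 - exp(4))*exp(-1)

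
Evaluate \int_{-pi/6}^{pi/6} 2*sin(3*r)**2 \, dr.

pi/3

Use the identity sin^2(3*r) = (1 - cos(6*r))/2.
An antiderivative is F(r) = r - sin(6*r)/6.
Then F(pi/6) - F(-pi/6) = (pi/6) - (-pi/6) = pi/3.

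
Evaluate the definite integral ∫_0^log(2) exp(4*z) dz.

Let u = exp(z), so du = exp(z) dz. When z = 0, u = 1; when z = log(2), u = 2.
The integral becomes ∫ u**3 du from 1 to 2, with antiderivative u**4/4.
Back in z: F(z) = exp(4*z)/4.
Then F(log(2)) - F(0) = (4) - (1/4) = 15/4.

15/4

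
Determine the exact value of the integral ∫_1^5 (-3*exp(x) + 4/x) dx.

-3*exp(5) + 4*log(5) + 3*exp(1)

An antiderivative is F(x) = -3*exp(x) + 4*log(x).
Then F(5) - F(1) = (-3*exp(5) + 4*log(5)) - (-3*exp(1)) = -3*exp(5) + 4*log(5) + 3*exp(1).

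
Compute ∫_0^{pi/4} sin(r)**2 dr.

Use the identity sin^2(r) = (1 - cos(2*r))/2.
An antiderivative is F(r) = r/2 - sin(2*r)/4.
Then F(pi/4) - F(0) = (-1/4 + pi/8) - (0) = -1/4 + pi/8.

-1/4 + pi/8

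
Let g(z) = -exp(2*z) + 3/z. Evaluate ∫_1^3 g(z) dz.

An antiderivative is F(z) = -exp(2*z)/2 + 3*log(z).
Then F(3) - F(1) = (-exp(6)/2 + log(27)) - (-exp(2)/2) = -exp(6)/2 + log(27) + exp(2)/2.

-exp(6)/2 + log(27) + exp(2)/2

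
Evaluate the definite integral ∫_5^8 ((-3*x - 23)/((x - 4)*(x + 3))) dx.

Factor the denominator: x**2 - x - 12 = (x + 3)(x - 4).
Partial fractions: (-3*x - 23)/((x - 4)*(x + 3)) = 2/(x + 3) - 5/(x - 4).
An antiderivative is F(x) = -5*log(x - 4) + 2*log(x + 3).
Then F(8) - F(5) = (-10*log(2) + 2*log(11)) - (log(64)) = -16*log(2) + 2*log(11).

-16*log(2) + 2*log(11)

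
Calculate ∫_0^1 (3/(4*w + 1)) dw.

3*log(5)/4

An antiderivative is F(w) = 3*log(4*w + 1)/4.
Then F(1) - F(0) = (3*log(5)/4) - (0) = 3*log(5)/4.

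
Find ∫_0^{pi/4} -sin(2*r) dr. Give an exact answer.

An antiderivative is F(r) = cos(2*r)/2.
Then F(pi/4) - F(0) = (0) - (1/2) = -1/2.

-1/2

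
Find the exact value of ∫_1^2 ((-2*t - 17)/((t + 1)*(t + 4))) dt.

Factor the denominator: t**2 + 5*t + 4 = (t + 4)(t + 1).
Partial fractions: (-2*t - 17)/((t + 1)*(t + 4)) = 3/(t + 4) - 5/(t + 1).
An antiderivative is F(t) = -5*log(t + 1) + 3*log(t + 4).
Then F(2) - F(1) = (log(8/9)) - (-5*log(2) + 3*log(5)) = -3*log(5) - 2*log(3) + 8*log(2).

-3*log(5) - 2*log(3) + 8*log(2)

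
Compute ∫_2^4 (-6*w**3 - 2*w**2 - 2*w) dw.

-1228/3

By the power rule, an antiderivative is F(w) = -3*w**4/2 - 2*w**3/3 - w**2.
Then F(4) - F(2) = (-1328/3) - (-100/3) = -1228/3.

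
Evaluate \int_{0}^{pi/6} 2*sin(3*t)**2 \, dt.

Use the identity sin^2(3*t) = (1 - cos(6*t))/2.
An antiderivative is F(t) = t - sin(6*t)/6.
Then F(pi/6) - F(0) = (pi/6) - (0) = pi/6.

pi/6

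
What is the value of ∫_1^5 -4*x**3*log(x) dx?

156 - 625*log(5)

Integrate by parts once (u = ln x, dv = -4*x**3 dx).
An antiderivative is F(x) = -x**4*(4*log(x) - 1)/4.
Then F(5) - F(1) = (625/4 - 625*log(5)) - (1/4) = 156 - 625*log(5).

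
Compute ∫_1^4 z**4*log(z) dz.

Integrate by parts once (u = ln z, dv = z**4 dz).
An antiderivative is F(z) = z**5*(5*log(z) - 1)/25.
Then F(4) - F(1) = (-1024/25 + 2048*log(2)/5) - (-1/25) = -1023/25 + 2048*log(2)/5.

-1023/25 + 2048*log(2)/5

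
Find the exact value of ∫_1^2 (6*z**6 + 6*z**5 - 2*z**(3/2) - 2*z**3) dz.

11561/70 - 16*sqrt(2)/5

By the power rule, an antiderivative is F(z) = 6*z**7/7 + z**6 - 4*z**(5/2)/5 - z**4/2.
Then F(2) - F(1) = (1160/7 - 16*sqrt(2)/5) - (39/70) = 11561/70 - 16*sqrt(2)/5.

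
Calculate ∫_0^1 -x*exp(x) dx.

-1

Integrate by parts once (u = x, dv = -exp(x) dx).
An antiderivative is F(x) = (-x + 1)*exp(x).
Then F(1) - F(0) = (0) - (1) = -1.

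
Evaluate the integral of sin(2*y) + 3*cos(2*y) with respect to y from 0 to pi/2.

An antiderivative is F(y) = 3*sin(2*y)/2 - cos(2*y)/2.
Then F(pi/2) - F(0) = (1/2) - (-1/2) = 1.

1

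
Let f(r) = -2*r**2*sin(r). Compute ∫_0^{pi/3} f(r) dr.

Integrate by parts twice (u = r^2, dv = -2*sin(r) dr).
An antiderivative is F(r) = 2*r**2*cos(r) - 4*r*sin(r) - 4*cos(r).
Then F(pi/3) - F(0) = (-2*sqrt(3)*pi/3 - 2 + pi**2/9) - (-4) = -2*sqrt(3)*pi/3 + pi**2/9 + 2.

-2*sqrt(3)*pi/3 + pi**2/9 + 2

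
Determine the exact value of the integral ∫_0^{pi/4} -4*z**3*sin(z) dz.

sqrt(2)*(-96*pi - 12*pi**2 + pi**3 + 384)/32

Integrate by parts 3 times (u = z^3, dv = -4*sin(z) dz).
An antiderivative is F(z) = 4*z**3*cos(z) - 12*z**2*sin(z) - 24*z*cos(z) + 24*sin(z).
Then F(pi/4) - F(0) = (sqrt(2)*(-96*pi - 12*pi**2 + pi**3 + 384)/32) - (0) = sqrt(2)*(-96*pi - 12*pi**2 + pi**3 + 384)/32.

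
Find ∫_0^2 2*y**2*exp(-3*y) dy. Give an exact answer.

Integrate by parts twice (u = y^2, dv = 2*exp(-3*y) dy).
An antiderivative is F(y) = (-18*y**2 - 12*y - 4)*exp(-3*y)/27.
Then F(2) - F(0) = (-100*exp(-6)/27) - (-4/27) = 4/27 - 100*exp(-6)/27.

4/27 - 100*exp(-6)/27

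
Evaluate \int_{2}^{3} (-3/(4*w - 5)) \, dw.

An antiderivative is F(w) = -3*log(4*w - 5)/4.
Then F(3) - F(2) = (-3*log(7)/4) - (-3*log(3)/4) = -3*log(7)/4 + 3*log(3)/4.

-3*log(7)/4 + 3*log(3)/4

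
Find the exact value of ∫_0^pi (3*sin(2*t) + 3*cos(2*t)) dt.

0

An antiderivative is F(t) = 3*sin(2*t)/2 - 3*cos(2*t)/2.
Then F(pi) - F(0) = (-3/2) - (-3/2) = 0.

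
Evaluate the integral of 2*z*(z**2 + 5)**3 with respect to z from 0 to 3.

37791/4

Let u = z**2 + 5, so du = 2*z dz. When z = 0, u = 5; when z = 3, u = 14.
The integral becomes ∫ u**3 du from 5 to 14, with antiderivative u**4/4.
Back in z: F(z) = (z**2 + 5)**4/4.
Then F(3) - F(0) = (9604) - (625/4) = 37791/4.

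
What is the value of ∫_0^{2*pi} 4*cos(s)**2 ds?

Use the identity cos^2(s) = (1 + cos(2*s))/2.
An antiderivative is F(s) = 2*s + sin(2*s).
Then F(2*pi) - F(0) = (4*pi) - (0) = 4*pi.

4*pi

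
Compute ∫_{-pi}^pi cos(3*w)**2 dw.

Use the identity cos^2(3*w) = (1 + cos(6*w))/2.
An antiderivative is F(w) = w/2 + sin(6*w)/12.
Then F(pi) - F(-pi) = (pi/2) - (-pi/2) = pi.

pi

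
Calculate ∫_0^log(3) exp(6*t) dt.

364/3

Let u = exp(t), so du = exp(t) dt. When t = 0, u = 1; when t = log(3), u = 3.
The integral becomes ∫ u**5 du from 1 to 3, with antiderivative u**6/6.
Back in t: F(t) = exp(6*t)/6.
Then F(log(3)) - F(0) = (243/2) - (1/6) = 364/3.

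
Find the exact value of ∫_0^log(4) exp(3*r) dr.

Let u = exp(r), so du = exp(r) dr. When r = 0, u = 1; when r = log(4), u = 4.
The integral becomes ∫ u**2 du from 1 to 4, with antiderivative u**3/3.
Back in r: F(r) = exp(3*r)/3.
Then F(log(4)) - F(0) = (64/3) - (1/3) = 21.

21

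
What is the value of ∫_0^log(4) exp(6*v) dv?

Let u = exp(v), so du = exp(v) dv. When v = 0, u = 1; when v = log(4), u = 4.
The integral becomes ∫ u**5 du from 1 to 4, with antiderivative u**6/6.
Back in v: F(v) = exp(6*v)/6.
Then F(log(4)) - F(0) = (2048/3) - (1/6) = 1365/2.

1365/2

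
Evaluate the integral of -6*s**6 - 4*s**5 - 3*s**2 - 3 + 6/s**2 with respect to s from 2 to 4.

-233551/14

By the power rule, an antiderivative is F(s) = -6*s**7/7 - 2*s**6/3 - s**3 - 3*s - 6/s.
Then F(4) - F(2) = (-707767/42) - (-3557/21) = -233551/14.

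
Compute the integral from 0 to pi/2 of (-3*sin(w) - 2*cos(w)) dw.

An antiderivative is F(w) = -2*sin(w) + 3*cos(w).
Then F(pi/2) - F(0) = (-2) - (3) = -5.

-5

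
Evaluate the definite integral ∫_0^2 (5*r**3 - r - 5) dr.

By the power rule, an antiderivative is F(r) = 5*r**4/4 - r**2/2 - 5*r.
Then F(2) - F(0) = (8) - (0) = 8.

8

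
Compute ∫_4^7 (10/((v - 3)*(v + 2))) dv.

Factor the denominator: v**2 - v - 6 = (v + 2)(v - 3).
Partial fractions: 10/((v - 3)*(v + 2)) = -2/(v + 2) + 2/(v - 3).
An antiderivative is F(v) = 2*log(v - 3) - 2*log(v + 2).
Then F(7) - F(4) = (log(16/81)) - (-log(36)) = log(64/9).

log(64/9)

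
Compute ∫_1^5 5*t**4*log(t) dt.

-3124/5 + 3125*log(5)

Integrate by parts once (u = ln t, dv = 5*t**4 dt).
An antiderivative is F(t) = t**5*(5*log(t) - 1)/5.
Then F(5) - F(1) = (-625 + 3125*log(5)) - (-1/5) = -3124/5 + 3125*log(5).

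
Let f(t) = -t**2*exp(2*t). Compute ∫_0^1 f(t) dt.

Integrate by parts twice (u = t^2, dv = -exp(2*t) dt).
An antiderivative is F(t) = (-2*t**2 + 2*t - 1)*exp(2*t)/4.
Then F(1) - F(0) = (-exp(2)/4) - (-1/4) = 1/4 - exp(2)/4.

1/4 - exp(2)/4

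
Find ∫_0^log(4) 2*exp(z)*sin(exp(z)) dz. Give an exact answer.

2*cos(1) - 2*cos(4)

Let u = exp(z), so du = exp(z) dz. When z = 0, u = 1; when z = log(4), u = 4.
The integral becomes 2·∫ sin(u) du from 1 to 4, with antiderivative -2*cos(u).
Back in z: F(z) = -2*cos(exp(z)).
Then F(log(4)) - F(0) = (-2*cos(4)) - (-2*cos(1)) = 2*cos(1) - 2*cos(4).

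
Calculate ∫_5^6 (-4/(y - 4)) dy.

An antiderivative is F(y) = -4*log(y - 4).
Then F(6) - F(5) = (-log(16)) - (0) = -log(16).

-log(16)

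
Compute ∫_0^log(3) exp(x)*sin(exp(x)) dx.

Let u = exp(x), so du = exp(x) dx. When x = 0, u = 1; when x = log(3), u = 3.
The integral becomes ∫ sin(u) du from 1 to 3, with antiderivative -cos(u).
Back in x: F(x) = -cos(exp(x)).
Then F(log(3)) - F(0) = (-cos(3)) - (-cos(1)) = cos(1) - cos(3).

cos(1) - cos(3)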